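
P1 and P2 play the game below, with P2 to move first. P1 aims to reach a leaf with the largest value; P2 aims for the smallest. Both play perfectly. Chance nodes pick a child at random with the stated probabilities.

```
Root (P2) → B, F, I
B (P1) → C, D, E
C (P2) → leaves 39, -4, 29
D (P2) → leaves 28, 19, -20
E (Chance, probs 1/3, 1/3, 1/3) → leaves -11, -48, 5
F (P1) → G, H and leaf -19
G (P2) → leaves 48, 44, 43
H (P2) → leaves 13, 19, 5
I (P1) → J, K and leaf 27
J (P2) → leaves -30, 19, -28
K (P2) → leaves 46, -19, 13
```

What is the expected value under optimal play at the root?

-4

C (P2): min(39, -4, 29) = -4
D (P2): min(28, 19, -20) = -20
E (Chance): 1/3·-11 + 1/3·-48 + 1/3·5 = -18
B (P1): max(-4, -20, -18) = -4
G (P2): min(48, 44, 43) = 43
H (P2): min(13, 19, 5) = 5
F (P1): max(43, 5, -19) = 43
J (P2): min(-30, 19, -28) = -30
K (P2): min(46, -19, 13) = -19
I (P1): max(-30, -19, 27) = 27
Root (P2): min(-4, 43, 27) = -4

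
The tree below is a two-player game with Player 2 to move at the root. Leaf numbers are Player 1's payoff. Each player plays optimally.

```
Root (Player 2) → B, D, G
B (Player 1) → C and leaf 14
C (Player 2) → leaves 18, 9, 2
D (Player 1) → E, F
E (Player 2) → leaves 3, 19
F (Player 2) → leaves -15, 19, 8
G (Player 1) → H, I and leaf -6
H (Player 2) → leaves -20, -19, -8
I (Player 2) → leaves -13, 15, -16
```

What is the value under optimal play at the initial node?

-6

C (Player 2): min(18, 9, 2) = 2
B (Player 1): max(2, 14) = 14
E (Player 2): min(3, 19) = 3
F (Player 2): min(-15, 19, 8) = -15
D (Player 1): max(3, -15) = 3
H (Player 2): min(-20, -19, -8) = -20
I (Player 2): min(-13, 15, -16) = -16
G (Player 1): max(-20, -16, -6) = -6
Root (Player 2): min(14, 3, -6) = -6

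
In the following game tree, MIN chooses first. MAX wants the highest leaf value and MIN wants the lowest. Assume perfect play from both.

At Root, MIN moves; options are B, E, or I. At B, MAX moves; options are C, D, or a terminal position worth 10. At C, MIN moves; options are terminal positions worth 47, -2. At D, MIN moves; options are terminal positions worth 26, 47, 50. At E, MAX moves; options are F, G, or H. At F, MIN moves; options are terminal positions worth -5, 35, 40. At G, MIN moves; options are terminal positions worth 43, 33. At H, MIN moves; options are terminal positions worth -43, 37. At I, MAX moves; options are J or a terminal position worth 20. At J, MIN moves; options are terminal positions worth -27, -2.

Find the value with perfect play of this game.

20

C (MIN): min(47, -2) = -2
D (MIN): min(26, 47, 50) = 26
B (MAX): max(-2, 26, 10) = 26
F (MIN): min(-5, 35, 40) = -5
G (MIN): min(43, 33) = 33
H (MIN): min(-43, 37) = -43
E (MAX): max(-5, 33, -43) = 33
J (MIN): min(-27, -2) = -27
I (MAX): max(-27, 20) = 20
Root (MIN): min(26, 33, 20) = 20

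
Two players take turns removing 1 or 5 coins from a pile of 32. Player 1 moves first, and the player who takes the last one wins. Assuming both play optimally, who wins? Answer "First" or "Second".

i:   0  1  2  3  4  5  6  7  8  9 10 11 12 13 14 15 16 17 18 19 20 21 22 23 24 25 26 27 28 29 30 31 32
     L  W  L  W  L  W  L  W  L  W  L  W  L  W  L  W  L  W  L  W  L  W  L  W  L  W  L  W  L  W  L  W  L
Position 32 is L, so the second player wins.

Second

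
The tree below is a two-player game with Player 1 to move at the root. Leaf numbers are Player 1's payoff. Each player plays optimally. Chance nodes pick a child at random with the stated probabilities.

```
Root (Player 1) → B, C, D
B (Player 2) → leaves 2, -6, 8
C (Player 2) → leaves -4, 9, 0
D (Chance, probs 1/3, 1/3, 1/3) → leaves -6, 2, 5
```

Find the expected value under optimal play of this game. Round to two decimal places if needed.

0.33

B (Player 2): min(2, -6, 8) = -6
C (Player 2): min(-4, 9, 0) = -4
D (Chance): 1/3·-6 + 1/3·2 + 1/3·5 = 0.33
Root (Player 1): max(-6, -4, 0.33) = 0.33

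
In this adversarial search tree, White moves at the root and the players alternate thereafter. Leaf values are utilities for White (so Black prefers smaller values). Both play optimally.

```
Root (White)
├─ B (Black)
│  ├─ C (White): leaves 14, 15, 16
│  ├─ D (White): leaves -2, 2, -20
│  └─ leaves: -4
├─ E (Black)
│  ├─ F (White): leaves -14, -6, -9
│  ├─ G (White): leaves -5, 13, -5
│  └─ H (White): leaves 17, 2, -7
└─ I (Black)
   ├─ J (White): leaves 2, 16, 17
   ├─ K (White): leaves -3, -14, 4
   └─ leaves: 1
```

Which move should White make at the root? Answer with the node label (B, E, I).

I

C (White): max(14, 15, 16) = 16
D (White): max(-2, 2, -20) = 2
B (Black): min(16, 2, -4) = -4
F (White): max(-14, -6, -9) = -6
G (White): max(-5, 13, -5) = 13
H (White): max(17, 2, -7) = 17
E (Black): min(-6, 13, 17) = -6
J (White): max(2, 16, 17) = 17
K (White): max(-3, -14, 4) = 4
I (Black): min(17, 4, 1) = 1
Root (White): max(-4, -6, 1) = 1
White picks the child with the highest value: I (value 1).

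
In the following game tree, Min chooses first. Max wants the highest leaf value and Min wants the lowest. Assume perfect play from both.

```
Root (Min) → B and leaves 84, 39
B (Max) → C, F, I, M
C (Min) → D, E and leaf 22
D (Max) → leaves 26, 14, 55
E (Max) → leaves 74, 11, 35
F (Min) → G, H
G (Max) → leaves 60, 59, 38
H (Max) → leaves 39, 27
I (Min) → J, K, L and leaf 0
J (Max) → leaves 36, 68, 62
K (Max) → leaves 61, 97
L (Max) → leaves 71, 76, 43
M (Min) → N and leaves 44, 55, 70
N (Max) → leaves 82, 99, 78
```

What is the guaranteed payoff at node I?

J: max(36, 68, 62) = 68
K: max(61, 97) = 97
L: max(71, 76, 43) = 76
I: min(68, 97, 76, 0) = 0

0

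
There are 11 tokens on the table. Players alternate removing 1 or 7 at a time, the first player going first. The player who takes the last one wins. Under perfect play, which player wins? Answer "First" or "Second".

First

i:   0  1  2  3  4  5  6  7  8  9 10 11
     L  W  L  W  L  W  L  W  L  W  L  W
Position 11 is W, so the first player wins.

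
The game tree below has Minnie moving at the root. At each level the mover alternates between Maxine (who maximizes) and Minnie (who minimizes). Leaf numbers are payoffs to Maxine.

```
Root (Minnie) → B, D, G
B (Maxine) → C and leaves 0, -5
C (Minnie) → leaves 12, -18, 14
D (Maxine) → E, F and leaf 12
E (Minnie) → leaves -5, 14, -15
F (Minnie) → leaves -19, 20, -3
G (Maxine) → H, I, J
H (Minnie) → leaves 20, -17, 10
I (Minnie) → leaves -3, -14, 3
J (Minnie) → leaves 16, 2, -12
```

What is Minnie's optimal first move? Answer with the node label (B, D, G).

G

C (Minnie): min(12, -18, 14) = -18
B (Maxine): max(-18, 0, -5) = 0
E (Minnie): min(-5, 14, -15) = -15
F (Minnie): min(-19, 20, -3) = -19
D (Maxine): max(-15, -19, 12) = 12
H (Minnie): min(20, -17, 10) = -17
I (Minnie): min(-3, -14, 3) = -14
J (Minnie): min(16, 2, -12) = -12
G (Maxine): max(-17, -14, -12) = -12
Root (Minnie): min(0, 12, -12) = -12
Minnie picks the child with the lowest value: G (value -12).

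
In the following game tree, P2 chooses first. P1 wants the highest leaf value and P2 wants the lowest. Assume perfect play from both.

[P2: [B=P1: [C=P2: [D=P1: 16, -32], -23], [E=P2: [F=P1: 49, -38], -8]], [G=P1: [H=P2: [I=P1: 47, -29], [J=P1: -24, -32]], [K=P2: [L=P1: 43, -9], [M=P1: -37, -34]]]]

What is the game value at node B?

D: max(16, -32) = 16
C: min(16, -23) = -23
F: max(49, -38) = 49
E: min(49, -8) = -8
B: max(-23, -8) = -8

-8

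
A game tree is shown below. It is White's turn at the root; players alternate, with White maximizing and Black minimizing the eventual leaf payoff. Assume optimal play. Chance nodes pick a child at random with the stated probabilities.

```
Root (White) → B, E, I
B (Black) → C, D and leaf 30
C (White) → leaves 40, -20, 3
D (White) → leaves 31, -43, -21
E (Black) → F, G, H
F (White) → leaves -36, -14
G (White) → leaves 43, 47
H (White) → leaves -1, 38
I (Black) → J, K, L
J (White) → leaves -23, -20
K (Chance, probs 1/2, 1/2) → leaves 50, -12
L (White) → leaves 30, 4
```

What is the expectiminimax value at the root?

30

C (White): max(40, -20, 3) = 40
D (White): max(31, -43, -21) = 31
B (Black): min(40, 31, 30) = 30
F (White): max(-36, -14) = -14
G (White): max(43, 47) = 47
H (White): max(-1, 38) = 38
E (Black): min(-14, 47, 38) = -14
J (White): max(-23, -20) = -20
K (Chance): 1/2·50 + 1/2·-12 = 19
L (White): max(30, 4) = 30
I (Black): min(-20, 19, 30) = -20
Root (White): max(30, -14, -20) = 30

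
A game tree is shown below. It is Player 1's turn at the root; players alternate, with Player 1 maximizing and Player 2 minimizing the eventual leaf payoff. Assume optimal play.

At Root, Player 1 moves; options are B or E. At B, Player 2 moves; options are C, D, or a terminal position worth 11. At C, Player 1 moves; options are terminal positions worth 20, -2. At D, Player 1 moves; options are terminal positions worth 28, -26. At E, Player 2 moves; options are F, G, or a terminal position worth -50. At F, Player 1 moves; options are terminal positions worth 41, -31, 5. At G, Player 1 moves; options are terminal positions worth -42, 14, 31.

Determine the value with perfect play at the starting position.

C (Player 1): max(20, -2) = 20
D (Player 1): max(28, -26) = 28
B (Player 2): min(20, 28, 11) = 11
F (Player 1): max(41, -31, 5) = 41
G (Player 1): max(-42, 14, 31) = 31
E (Player 2): min(41, 31, -50) = -50
Root (Player 1): max(11, -50) = 11

11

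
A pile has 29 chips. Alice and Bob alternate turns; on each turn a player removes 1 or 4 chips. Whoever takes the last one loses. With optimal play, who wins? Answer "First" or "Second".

First

Mark each pile size as W (mover wins) or L (mover loses):
i:   0  1  2  3  4  5  6  7  8  9 10 11 12 13 14 15 16 17 18 19 20 21 22 23 24 25 26 27 28 29
     W  L  W  L  W  W  L  W  L  W  W  L  W  L  W  W  L  W  L  W  W  L  W  L  W  W  L  W  L  W
Position 29 is W, so the first player wins.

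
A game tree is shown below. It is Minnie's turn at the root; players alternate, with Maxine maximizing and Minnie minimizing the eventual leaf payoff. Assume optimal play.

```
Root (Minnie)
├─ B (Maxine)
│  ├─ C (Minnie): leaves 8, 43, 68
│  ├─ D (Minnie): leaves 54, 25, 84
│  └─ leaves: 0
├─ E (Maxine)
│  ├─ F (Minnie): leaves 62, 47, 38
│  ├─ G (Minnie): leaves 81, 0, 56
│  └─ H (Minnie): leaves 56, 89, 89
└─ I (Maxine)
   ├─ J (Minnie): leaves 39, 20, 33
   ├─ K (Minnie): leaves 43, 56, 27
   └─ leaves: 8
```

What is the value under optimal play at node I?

J: min(39, 20, 33) = 20
K: min(43, 56, 27) = 27
I: max(20, 27, 8) = 27

27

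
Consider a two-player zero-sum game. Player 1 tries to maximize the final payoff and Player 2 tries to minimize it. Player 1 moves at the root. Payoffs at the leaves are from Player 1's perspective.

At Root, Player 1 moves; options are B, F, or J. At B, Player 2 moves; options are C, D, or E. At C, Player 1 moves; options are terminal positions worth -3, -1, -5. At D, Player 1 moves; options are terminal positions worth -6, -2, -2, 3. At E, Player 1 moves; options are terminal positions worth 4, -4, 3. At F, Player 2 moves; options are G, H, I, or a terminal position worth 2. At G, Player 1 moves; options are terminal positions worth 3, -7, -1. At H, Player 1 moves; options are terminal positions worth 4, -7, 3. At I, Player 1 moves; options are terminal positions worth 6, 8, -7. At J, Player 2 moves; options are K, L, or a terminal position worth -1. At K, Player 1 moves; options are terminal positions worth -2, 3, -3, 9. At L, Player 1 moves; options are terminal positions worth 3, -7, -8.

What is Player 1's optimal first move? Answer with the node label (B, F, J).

C (Player 1): max(-3, -1, -5) = -1
D (Player 1): max(-6, -2, -2, 3) = 3
E (Player 1): max(4, -4, 3) = 4
B (Player 2): min(-1, 3, 4) = -1
G (Player 1): max(3, -7, -1) = 3
H (Player 1): max(4, -7, 3) = 4
I (Player 1): max(6, 8, -7) = 8
F (Player 2): min(3, 4, 8, 2) = 2
K (Player 1): max(-2, 3, -3, 9) = 9
L (Player 1): max(3, -7, -8) = 3
J (Player 2): min(9, 3, -1) = -1
Root (Player 1): max(-1, 2, -1) = 2
Player 1 picks the child with the highest value: F (value 2).

F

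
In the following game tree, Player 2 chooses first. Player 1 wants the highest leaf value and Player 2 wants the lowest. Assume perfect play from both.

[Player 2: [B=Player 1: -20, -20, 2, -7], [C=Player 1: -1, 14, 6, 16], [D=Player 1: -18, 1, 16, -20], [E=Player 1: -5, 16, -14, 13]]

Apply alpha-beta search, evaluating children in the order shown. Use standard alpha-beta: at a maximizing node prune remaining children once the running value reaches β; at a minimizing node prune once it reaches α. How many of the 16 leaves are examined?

11

B [α=-∞,β=+∞]: v=2
C [α=-∞,β=2]: v=14 after child 2 ≥ β → β-cutoff, skip 2
D [α=-∞,β=2]: v=16 after child 3 ≥ β → β-cutoff, skip 1
E [α=-∞,β=2]: v=16 after child 2 ≥ β → β-cutoff, skip 2
Root [α=-∞,β=+∞]: v=2
Leaves evaluated: 11 of 16.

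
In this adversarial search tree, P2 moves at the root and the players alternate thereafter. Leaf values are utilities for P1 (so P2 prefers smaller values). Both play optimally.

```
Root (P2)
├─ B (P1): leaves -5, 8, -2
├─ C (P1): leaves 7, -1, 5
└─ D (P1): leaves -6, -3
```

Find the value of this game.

-3

B (P1): max(-5, 8, -2) = 8
C (P1): max(7, -1, 5) = 7
D (P1): max(-6, -3) = -3
Root (P2): min(8, 7, -3) = -3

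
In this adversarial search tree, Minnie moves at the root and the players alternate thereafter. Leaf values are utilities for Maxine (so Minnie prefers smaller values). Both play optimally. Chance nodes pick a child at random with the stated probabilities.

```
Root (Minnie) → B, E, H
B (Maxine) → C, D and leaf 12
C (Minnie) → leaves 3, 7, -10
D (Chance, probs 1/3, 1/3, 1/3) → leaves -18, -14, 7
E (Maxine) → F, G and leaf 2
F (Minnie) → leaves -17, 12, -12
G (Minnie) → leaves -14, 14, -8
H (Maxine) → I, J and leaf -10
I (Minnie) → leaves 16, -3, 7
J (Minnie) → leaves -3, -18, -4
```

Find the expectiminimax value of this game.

-3

C (Minnie): min(3, 7, -10) = -10
D (Chance): 1/3·-18 + 1/3·-14 + 1/3·7 = -8.33
B (Maxine): max(-10, -8.33, 12) = 12
F (Minnie): min(-17, 12, -12) = -17
G (Minnie): min(-14, 14, -8) = -14
E (Maxine): max(-17, -14, 2) = 2
I (Minnie): min(16, -3, 7) = -3
J (Minnie): min(-3, -18, -4) = -18
H (Maxine): max(-3, -18, -10) = -3
Root (Minnie): min(12, 2, -3) = -3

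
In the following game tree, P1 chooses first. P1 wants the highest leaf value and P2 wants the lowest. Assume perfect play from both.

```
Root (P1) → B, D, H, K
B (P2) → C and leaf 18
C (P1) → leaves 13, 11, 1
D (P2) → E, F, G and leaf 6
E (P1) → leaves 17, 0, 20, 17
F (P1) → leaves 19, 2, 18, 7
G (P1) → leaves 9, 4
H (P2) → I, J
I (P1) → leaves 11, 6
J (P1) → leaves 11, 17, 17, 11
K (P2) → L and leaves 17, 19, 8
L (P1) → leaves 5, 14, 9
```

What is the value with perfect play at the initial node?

13

C (P1): max(13, 11, 1) = 13
B (P2): min(13, 18) = 13
E (P1): max(17, 0, 20, 17) = 20
F (P1): max(19, 2, 18, 7) = 19
G (P1): max(9, 4) = 9
D (P2): min(20, 19, 9, 6) = 6
I (P1): max(11, 6) = 11
J (P1): max(11, 17, 17, 11) = 17
H (P2): min(11, 17) = 11
L (P1): max(5, 14, 9) = 14
K (P2): min(14, 17, 19, 8) = 8
Root (P1): max(13, 6, 11, 8) = 13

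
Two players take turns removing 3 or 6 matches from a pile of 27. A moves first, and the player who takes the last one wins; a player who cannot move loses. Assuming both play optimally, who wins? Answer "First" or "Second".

Second

i:   0  1  2  3  4  5  6  7  8  9 10 11 12 13 14 15 16 17 18 19 20 21 22 23 24 25 26 27
     L  L  L  W  W  W  W  W  W  L  L  L  W  W  W  W  W  W  L  L  L  W  W  W  W  W  W  L
Position 27 is L, so the second player wins.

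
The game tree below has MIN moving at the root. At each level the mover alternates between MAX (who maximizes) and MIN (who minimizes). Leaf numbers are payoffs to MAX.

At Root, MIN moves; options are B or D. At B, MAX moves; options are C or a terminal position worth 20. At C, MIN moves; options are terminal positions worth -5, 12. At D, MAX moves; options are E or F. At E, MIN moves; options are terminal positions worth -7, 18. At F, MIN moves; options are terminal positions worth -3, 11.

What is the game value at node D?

E: min(-7, 18) = -7
F: min(-3, 11) = -3
D: max(-7, -3) = -3

-3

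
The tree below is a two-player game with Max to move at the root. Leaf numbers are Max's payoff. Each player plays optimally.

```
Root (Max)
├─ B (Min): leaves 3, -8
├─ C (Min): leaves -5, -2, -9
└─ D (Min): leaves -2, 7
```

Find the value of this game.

-2

B (Min): min(3, -8) = -8
C (Min): min(-5, -2, -9) = -9
D (Min): min(-2, 7) = -2
Root (Max): max(-8, -9, -2) = -2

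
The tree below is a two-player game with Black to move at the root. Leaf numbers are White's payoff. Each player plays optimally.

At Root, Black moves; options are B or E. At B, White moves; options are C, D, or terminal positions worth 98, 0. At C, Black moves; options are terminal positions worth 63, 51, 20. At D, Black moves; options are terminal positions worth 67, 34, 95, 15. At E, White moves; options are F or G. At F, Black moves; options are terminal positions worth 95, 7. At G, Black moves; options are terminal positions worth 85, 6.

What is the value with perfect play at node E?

7

F: min(95, 7) = 7
G: min(85, 6) = 6
E: max(7, 6) = 7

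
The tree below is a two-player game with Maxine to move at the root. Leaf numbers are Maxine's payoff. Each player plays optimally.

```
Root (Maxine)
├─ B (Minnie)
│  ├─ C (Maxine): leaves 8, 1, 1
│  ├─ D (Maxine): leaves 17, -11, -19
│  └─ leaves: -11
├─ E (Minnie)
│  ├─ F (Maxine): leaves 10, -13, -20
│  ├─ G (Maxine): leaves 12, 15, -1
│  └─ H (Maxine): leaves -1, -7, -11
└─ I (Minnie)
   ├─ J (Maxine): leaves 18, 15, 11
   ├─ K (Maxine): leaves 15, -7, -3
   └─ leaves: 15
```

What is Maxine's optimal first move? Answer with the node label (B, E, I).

I

C (Maxine): max(8, 1, 1) = 8
D (Maxine): max(17, -11, -19) = 17
B (Minnie): min(8, 17, -11) = -11
F (Maxine): max(10, -13, -20) = 10
G (Maxine): max(12, 15, -1) = 15
H (Maxine): max(-1, -7, -11) = -1
E (Minnie): min(10, 15, -1) = -1
J (Maxine): max(18, 15, 11) = 18
K (Maxine): max(15, -7, -3) = 15
I (Minnie): min(18, 15, 15) = 15
Root (Maxine): max(-11, -1, 15) = 15
Maxine picks the child with the highest value: I (value 15).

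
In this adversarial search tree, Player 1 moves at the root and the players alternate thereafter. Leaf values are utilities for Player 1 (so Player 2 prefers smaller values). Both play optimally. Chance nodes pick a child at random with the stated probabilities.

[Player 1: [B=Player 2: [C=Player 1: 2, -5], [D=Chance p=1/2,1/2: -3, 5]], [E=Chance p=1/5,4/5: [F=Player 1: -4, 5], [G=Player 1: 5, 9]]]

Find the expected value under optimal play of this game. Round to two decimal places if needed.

8.2

C (Player 1): max(2, -5) = 2
D (Chance): 1/2·-3 + 1/2·5 = 1
B (Player 2): min(2, 1) = 1
F (Player 1): max(-4, 5) = 5
G (Player 1): max(5, 9) = 9
E (Chance): 1/5·5 + 4/5·9 = 8.2
Root (Player 1): max(1, 8.2) = 8.2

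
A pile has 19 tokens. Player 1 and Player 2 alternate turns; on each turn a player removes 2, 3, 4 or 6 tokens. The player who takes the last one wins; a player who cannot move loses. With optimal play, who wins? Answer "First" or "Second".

First

Mark each pile size as W (mover wins) or L (mover loses):
i:   0  1  2  3  4  5  6  7  8  9 10 11 12 13 14 15 16 17 18 19
     L  L  W  W  W  W  W  W  L  L  W  W  W  W  W  W  L  L  W  W
Position 19 is W, so the first player wins.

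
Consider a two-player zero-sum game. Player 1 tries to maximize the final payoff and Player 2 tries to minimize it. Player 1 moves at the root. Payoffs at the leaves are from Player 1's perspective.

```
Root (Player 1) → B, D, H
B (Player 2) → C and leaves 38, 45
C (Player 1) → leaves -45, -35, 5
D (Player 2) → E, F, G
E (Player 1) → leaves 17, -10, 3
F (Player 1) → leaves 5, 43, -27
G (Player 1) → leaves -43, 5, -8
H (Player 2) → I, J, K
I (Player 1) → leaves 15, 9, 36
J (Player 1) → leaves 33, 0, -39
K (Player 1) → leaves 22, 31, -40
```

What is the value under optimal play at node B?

5

C: max(-45, -35, 5) = 5
B: min(5, 38, 45) = 5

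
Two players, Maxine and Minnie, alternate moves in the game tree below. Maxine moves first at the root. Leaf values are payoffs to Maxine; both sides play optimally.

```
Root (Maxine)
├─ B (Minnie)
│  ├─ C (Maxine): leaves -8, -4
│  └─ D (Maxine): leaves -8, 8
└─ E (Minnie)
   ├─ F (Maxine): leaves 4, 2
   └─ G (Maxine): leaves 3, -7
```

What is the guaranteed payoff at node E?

3

F: max(4, 2) = 4
G: max(3, -7) = 3
E: min(4, 3) = 3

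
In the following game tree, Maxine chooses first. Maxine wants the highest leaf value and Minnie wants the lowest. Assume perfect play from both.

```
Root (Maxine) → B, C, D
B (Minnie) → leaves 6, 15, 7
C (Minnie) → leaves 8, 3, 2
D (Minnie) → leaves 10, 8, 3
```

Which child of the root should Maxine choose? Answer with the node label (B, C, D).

B

B (Minnie): min(6, 15, 7) = 6
C (Minnie): min(8, 3, 2) = 2
D (Minnie): min(10, 8, 3) = 3
Root (Maxine): max(6, 2, 3) = 6
Maxine picks the child with the highest value: B (value 6).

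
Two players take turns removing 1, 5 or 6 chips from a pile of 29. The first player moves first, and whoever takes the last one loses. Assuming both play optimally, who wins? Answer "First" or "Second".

Mark each pile size as W (mover wins) or L (mover loses):
i:   0  1  2  3  4  5  6  7  8  9 10 11 12 13 14 15 16 17 18 19 20 21 22 23 24 25 26 27 28 29
     W  L  W  L  W  L  W  W  W  W  W  W  L  W  L  W  L  W  W  W  W  W  W  L  W  L  W  L  W  W
Position 29 is W, so the first player wins.

First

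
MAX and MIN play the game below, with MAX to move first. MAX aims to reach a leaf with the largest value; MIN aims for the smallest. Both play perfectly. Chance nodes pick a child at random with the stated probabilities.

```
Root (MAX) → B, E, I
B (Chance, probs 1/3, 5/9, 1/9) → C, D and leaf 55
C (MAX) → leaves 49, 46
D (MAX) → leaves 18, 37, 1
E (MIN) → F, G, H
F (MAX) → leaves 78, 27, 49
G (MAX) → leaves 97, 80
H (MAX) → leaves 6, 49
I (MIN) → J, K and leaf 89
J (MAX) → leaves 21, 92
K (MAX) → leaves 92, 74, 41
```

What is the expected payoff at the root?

89

C (MAX): max(49, 46) = 49
D (MAX): max(18, 37, 1) = 37
B (Chance): 1/3·49 + 5/9·37 + 1/9·55 = 43
F (MAX): max(78, 27, 49) = 78
G (MAX): max(97, 80) = 97
H (MAX): max(6, 49) = 49
E (MIN): min(78, 97, 49) = 49
J (MAX): max(21, 92) = 92
K (MAX): max(92, 74, 41) = 92
I (MIN): min(92, 92, 89) = 89
Root (MAX): max(43, 49, 89) = 89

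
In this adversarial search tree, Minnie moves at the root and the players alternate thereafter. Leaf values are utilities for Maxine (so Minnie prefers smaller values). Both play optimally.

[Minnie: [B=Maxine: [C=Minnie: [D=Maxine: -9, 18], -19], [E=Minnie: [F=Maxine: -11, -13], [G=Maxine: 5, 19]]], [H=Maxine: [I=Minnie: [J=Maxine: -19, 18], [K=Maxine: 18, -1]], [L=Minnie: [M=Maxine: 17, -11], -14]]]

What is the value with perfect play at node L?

-14

M: max(17, -11) = 17
L: min(17, -14) = -14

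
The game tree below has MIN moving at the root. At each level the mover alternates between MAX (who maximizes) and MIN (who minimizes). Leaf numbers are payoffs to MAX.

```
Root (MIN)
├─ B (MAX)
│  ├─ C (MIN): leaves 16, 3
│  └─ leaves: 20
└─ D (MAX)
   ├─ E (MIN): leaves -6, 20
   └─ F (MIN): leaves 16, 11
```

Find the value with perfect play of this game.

C (MIN): min(16, 3) = 3
B (MAX): max(3, 20) = 20
E (MIN): min(-6, 20) = -6
F (MIN): min(16, 11) = 11
D (MAX): max(-6, 11) = 11
Root (MIN): min(20, 11) = 11

11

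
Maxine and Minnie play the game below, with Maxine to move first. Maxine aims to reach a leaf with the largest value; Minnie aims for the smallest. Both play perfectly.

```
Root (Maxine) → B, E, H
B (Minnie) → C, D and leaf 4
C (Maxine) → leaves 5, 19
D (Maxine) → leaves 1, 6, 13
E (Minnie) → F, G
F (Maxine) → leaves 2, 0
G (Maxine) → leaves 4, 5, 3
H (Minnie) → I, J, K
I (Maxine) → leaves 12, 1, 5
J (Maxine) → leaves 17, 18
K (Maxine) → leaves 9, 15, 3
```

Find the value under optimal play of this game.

C (Maxine): max(5, 19) = 19
D (Maxine): max(1, 6, 13) = 13
B (Minnie): min(19, 13, 4) = 4
F (Maxine): max(2, 0) = 2
G (Maxine): max(4, 5, 3) = 5
E (Minnie): min(2, 5) = 2
I (Maxine): max(12, 1, 5) = 12
J (Maxine): max(17, 18) = 18
K (Maxine): max(9, 15, 3) = 15
H (Minnie): min(12, 18, 15) = 12
Root (Maxine): max(4, 2, 12) = 12

12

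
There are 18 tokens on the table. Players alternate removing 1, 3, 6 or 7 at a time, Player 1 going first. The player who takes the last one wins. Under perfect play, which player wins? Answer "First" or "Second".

Positions where the player to move wins (W) vs loses (L):
i:   0  1  2  3  4  5  6  7  8  9 10 11 12 13 14 15 16 17 18
     L  W  L  W  L  W  W  W  W  W  W  W  L  W  L  W  L  W  W
Position 18 is W, so the first player wins.

First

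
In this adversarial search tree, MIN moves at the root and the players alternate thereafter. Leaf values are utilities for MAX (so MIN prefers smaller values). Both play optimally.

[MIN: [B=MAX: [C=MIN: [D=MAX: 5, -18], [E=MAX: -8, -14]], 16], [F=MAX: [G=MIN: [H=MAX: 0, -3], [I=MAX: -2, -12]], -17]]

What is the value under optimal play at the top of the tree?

-2

D (MAX): max(5, -18) = 5
E (MAX): max(-8, -14) = -8
C (MIN): min(5, -8) = -8
B (MAX): max(-8, 16) = 16
H (MAX): max(0, -3) = 0
I (MAX): max(-2, -12) = -2
G (MIN): min(0, -2) = -2
F (MAX): max(-2, -17) = -2
Root (MIN): min(16, -2) = -2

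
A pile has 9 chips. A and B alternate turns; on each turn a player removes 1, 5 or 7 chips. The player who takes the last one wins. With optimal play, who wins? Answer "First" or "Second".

Positions where the player to move wins (W) vs loses (L):
i:   0  1  2  3  4  5  6  7  8  9
     L  W  L  W  L  W  L  W  L  W
Position 9 is W, so the first player wins.

First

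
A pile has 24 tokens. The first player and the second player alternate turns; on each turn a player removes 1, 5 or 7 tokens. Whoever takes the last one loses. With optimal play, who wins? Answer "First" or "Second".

Positions where the player to move wins (W) vs loses (L):
i:   0  1  2  3  4  5  6  7  8  9 10 11 12 13 14 15 16 17 18 19 20 21 22 23 24
     W  L  W  L  W  L  W  L  W  L  W  L  W  L  W  L  W  L  W  L  W  L  W  L  W
Position 24 is W, so the first player wins.

First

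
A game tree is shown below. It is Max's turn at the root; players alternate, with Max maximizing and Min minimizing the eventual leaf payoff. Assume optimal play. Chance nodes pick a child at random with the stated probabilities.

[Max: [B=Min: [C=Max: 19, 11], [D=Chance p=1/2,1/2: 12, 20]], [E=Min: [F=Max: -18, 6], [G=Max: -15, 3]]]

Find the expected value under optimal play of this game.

16

C (Max): max(19, 11) = 19
D (Chance): 1/2·12 + 1/2·20 = 16
B (Min): min(19, 16) = 16
F (Max): max(-18, 6) = 6
G (Max): max(-15, 3) = 3
E (Min): min(6, 3) = 3
Root (Max): max(16, 3) = 16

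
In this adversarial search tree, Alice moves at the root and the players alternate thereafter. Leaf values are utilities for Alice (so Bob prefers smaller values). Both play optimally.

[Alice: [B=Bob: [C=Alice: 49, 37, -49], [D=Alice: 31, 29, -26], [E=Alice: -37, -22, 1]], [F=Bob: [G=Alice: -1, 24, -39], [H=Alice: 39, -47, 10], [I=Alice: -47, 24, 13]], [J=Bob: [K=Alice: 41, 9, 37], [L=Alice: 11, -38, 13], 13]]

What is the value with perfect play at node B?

1

C: max(49, 37, -49) = 49
D: max(31, 29, -26) = 31
E: max(-37, -22, 1) = 1
B: min(49, 31, 1) = 1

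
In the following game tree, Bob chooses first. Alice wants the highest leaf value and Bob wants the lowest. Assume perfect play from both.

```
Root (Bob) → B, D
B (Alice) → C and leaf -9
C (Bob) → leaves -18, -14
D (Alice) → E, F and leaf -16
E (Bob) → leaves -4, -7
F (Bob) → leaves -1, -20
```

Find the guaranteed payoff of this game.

-9

C (Bob): min(-18, -14) = -18
B (Alice): max(-18, -9) = -9
E (Bob): min(-4, -7) = -7
F (Bob): min(-1, -20) = -20
D (Alice): max(-7, -20, -16) = -7
Root (Bob): min(-9, -7) = -9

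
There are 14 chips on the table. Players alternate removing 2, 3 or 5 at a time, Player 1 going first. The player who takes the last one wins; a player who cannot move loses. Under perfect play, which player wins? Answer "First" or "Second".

Second

Compute winning (W) and losing (L) positions by backward induction:
i:   0  1  2  3  4  5  6  7  8  9 10 11 12 13 14
     L  L  W  W  W  W  W  L  L  W  W  W  W  W  L
Position 14 is L, so the second player wins.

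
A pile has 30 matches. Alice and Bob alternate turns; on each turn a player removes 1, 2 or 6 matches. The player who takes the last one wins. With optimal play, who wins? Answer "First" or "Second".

W/L table (W = player to move can force a win):
i:   0  1  2  3  4  5  6  7  8  9 10 11 12 13 14 15 16 17 18 19 20 21 22 23 24 25 26 27 28 29 30
     L  W  W  L  W  W  W  L  W  W  L  W  W  W  L  W  W  L  W  W  W  L  W  W  L  W  W  W  L  W  W
Position 30 is W, so the first player wins.

First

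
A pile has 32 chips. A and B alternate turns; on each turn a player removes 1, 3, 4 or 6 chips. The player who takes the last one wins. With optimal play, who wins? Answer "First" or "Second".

Mark each pile size as W (mover wins) or L (mover loses):
i:   0  1  2  3  4  5  6  7  8  9 10 11 12 13 14 15 16 17 18 19 20 21 22 23 24 25 26 27 28 29 30 31 32
     L  W  L  W  W  W  W  L  W  L  W  W  W  W  L  W  L  W  W  W  W  L  W  L  W  W  W  W  L  W  L  W  W
Position 32 is W, so the first player wins.

First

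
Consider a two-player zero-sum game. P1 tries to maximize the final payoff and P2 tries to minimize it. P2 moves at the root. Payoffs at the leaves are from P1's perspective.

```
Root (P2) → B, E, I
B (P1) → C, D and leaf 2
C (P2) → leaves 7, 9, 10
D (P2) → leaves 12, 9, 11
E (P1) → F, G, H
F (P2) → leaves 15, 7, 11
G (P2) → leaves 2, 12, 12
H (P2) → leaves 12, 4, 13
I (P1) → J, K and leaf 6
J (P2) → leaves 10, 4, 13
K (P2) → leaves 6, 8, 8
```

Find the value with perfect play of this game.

6

C (P2): min(7, 9, 10) = 7
D (P2): min(12, 9, 11) = 9
B (P1): max(7, 9, 2) = 9
F (P2): min(15, 7, 11) = 7
G (P2): min(2, 12, 12) = 2
H (P2): min(12, 4, 13) = 4
E (P1): max(7, 2, 4) = 7
J (P2): min(10, 4, 13) = 4
K (P2): min(6, 8, 8) = 6
I (P1): max(4, 6, 6) = 6
Root (P2): min(9, 7, 6) = 6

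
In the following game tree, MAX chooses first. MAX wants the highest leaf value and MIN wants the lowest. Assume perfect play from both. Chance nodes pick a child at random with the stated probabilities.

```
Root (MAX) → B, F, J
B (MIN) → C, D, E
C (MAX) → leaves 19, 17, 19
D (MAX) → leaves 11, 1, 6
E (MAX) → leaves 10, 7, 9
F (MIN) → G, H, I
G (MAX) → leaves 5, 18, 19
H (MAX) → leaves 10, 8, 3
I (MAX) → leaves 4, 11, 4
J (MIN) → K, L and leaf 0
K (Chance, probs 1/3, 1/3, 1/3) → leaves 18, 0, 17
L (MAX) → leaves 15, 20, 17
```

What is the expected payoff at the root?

10

C (MAX): max(19, 17, 19) = 19
D (MAX): max(11, 1, 6) = 11
E (MAX): max(10, 7, 9) = 10
B (MIN): min(19, 11, 10) = 10
G (MAX): max(5, 18, 19) = 19
H (MAX): max(10, 8, 3) = 10
I (MAX): max(4, 11, 4) = 11
F (MIN): min(19, 10, 11) = 10
K (Chance): 1/3·18 + 1/3·0 + 1/3·17 = 11.67
L (MAX): max(15, 20, 17) = 20
J (MIN): min(11.67, 20, 0) = 0
Root (MAX): max(10, 10, 0) = 10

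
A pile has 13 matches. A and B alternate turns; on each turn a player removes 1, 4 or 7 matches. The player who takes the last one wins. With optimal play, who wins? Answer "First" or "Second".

W/L table (W = player to move can force a win):
i:   0  1  2  3  4  5  6  7  8  9 10 11 12 13
     L  W  L  W  W  L  W  W  L  W  L  W  W  L
Position 13 is L, so the second player wins.

Second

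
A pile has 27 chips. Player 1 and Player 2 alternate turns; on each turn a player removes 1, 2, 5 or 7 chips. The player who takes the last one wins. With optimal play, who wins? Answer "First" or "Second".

i:   0  1  2  3  4  5  6  7  8  9 10 11 12 13 14 15 16 17 18 19 20 21 22 23 24 25 26 27
     L  W  W  L  W  W  L  W  W  L  W  W  L  W  W  L  W  W  L  W  W  L  W  W  L  W  W  L
Position 27 is L, so the second player wins.

Second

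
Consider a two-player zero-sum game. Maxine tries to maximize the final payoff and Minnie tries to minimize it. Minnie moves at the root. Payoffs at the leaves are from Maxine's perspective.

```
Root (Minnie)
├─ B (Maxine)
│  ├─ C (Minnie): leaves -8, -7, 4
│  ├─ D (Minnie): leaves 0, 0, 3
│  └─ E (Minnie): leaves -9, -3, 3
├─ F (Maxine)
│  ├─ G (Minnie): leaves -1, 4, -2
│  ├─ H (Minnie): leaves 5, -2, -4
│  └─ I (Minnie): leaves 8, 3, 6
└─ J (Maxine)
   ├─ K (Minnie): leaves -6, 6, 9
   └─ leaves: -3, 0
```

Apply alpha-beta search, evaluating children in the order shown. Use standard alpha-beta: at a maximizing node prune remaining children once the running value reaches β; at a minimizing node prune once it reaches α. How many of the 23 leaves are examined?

20

C [α=-∞,β=+∞]: v=-8
D [α=-8,β=+∞]: v=0
E [α=0,β=+∞]: v=-9 after child 1 ≤ α → α-cutoff, skip 2
B [α=-∞,β=+∞]: v=0
G [α=-∞,β=0]: v=-2
H [α=-2,β=0]: v=-2 after child 2 ≤ α → α-cutoff, skip 1
I [α=-2,β=0]: v=3
F [α=-∞,β=0]: v=3
K [α=-∞,β=0]: v=-6
J [α=-∞,β=0]: v=0
Root [α=-∞,β=+∞]: v=0
Leaves evaluated: 20 of 23.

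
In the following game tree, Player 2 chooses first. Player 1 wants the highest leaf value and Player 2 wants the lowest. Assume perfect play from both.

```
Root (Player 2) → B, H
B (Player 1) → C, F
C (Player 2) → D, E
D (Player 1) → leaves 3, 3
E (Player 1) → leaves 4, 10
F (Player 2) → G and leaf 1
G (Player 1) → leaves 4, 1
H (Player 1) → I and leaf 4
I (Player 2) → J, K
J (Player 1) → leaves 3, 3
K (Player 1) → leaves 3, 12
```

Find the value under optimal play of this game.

D (Player 1): max(3, 3) = 3
E (Player 1): max(4, 10) = 10
C (Player 2): min(3, 10) = 3
G (Player 1): max(4, 1) = 4
F (Player 2): min(4, 1) = 1
B (Player 1): max(3, 1) = 3
J (Player 1): max(3, 3) = 3
K (Player 1): max(3, 12) = 12
I (Player 2): min(3, 12) = 3
H (Player 1): max(3, 4) = 4
Root (Player 2): min(3, 4) = 3

3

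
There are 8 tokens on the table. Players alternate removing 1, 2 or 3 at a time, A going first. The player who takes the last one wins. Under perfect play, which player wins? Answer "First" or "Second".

Second

Positions where the player to move wins (W) vs loses (L):
i:   0  1  2  3  4  5  6  7  8
     L  W  W  W  L  W  W  W  L
Position 8 is L, so the second player wins.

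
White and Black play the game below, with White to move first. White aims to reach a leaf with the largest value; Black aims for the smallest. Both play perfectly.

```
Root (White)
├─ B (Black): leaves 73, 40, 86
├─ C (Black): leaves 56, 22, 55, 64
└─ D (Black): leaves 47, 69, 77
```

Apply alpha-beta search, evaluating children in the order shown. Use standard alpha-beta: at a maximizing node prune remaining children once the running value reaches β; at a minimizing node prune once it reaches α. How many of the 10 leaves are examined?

8

B [α=-∞,β=+∞]: v=40
C [α=40,β=+∞]: v=22 after child 2 ≤ α → α-cutoff, skip 2
D [α=40,β=+∞]: v=47
Root [α=-∞,β=+∞]: v=47
Leaves evaluated: 8 of 10.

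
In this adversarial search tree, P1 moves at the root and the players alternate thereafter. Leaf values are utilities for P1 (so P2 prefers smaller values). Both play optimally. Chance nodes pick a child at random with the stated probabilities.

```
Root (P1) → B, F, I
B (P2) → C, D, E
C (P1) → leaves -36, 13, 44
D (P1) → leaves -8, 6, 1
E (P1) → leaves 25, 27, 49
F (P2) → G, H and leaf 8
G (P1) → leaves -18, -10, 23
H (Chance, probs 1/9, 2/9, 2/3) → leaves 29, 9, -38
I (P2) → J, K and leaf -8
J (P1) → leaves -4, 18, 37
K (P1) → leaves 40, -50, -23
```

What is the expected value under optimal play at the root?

C (P1): max(-36, 13, 44) = 44
D (P1): max(-8, 6, 1) = 6
E (P1): max(25, 27, 49) = 49
B (P2): min(44, 6, 49) = 6
G (P1): max(-18, -10, 23) = 23
H (Chance): 1/9·29 + 2/9·9 + 2/3·-38 = -20.11
F (P2): min(23, -20.11, 8) = -20.11
J (P1): max(-4, 18, 37) = 37
K (P1): max(40, -50, -23) = 40
I (P2): min(37, 40, -8) = -8
Root (P1): max(6, -20.11, -8) = 6

6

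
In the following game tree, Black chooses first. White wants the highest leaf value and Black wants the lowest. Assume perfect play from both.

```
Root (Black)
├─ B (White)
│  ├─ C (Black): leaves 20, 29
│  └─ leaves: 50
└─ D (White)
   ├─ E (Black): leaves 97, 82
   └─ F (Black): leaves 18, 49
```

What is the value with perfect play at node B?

50

C: min(20, 29) = 20
B: max(20, 50) = 50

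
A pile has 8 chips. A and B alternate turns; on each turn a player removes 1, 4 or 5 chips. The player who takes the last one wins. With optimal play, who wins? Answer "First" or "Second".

Compute winning (W) and losing (L) positions by backward induction:
i:   0  1  2  3  4  5  6  7  8
     L  W  L  W  W  W  W  W  L
Position 8 is L, so the second player wins.

Second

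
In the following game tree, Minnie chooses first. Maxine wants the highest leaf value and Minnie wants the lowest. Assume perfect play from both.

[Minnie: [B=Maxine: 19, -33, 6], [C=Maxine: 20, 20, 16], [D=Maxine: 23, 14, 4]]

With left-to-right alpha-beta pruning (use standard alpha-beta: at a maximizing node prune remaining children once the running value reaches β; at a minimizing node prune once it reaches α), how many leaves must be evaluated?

B [α=-∞,β=+∞]: v=19
C [α=-∞,β=19]: v=20 after child 1 ≥ β → β-cutoff, skip 2
D [α=-∞,β=19]: v=23 after child 1 ≥ β → β-cutoff, skip 2
Root [α=-∞,β=+∞]: v=19
Leaves evaluated: 5 of 9.

5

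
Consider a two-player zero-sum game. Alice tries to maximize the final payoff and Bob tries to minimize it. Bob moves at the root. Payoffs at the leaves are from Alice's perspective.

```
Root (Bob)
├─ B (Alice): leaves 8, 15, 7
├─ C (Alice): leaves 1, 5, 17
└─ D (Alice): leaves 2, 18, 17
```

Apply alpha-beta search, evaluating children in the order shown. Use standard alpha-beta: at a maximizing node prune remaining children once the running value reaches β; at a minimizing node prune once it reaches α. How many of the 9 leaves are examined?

B [α=-∞,β=+∞]: v=15
C [α=-∞,β=15]: v=17
D [α=-∞,β=15]: v=18 after child 2 ≥ β → β-cutoff, skip 1
Root [α=-∞,β=+∞]: v=15
Leaves evaluated: 8 of 9.

8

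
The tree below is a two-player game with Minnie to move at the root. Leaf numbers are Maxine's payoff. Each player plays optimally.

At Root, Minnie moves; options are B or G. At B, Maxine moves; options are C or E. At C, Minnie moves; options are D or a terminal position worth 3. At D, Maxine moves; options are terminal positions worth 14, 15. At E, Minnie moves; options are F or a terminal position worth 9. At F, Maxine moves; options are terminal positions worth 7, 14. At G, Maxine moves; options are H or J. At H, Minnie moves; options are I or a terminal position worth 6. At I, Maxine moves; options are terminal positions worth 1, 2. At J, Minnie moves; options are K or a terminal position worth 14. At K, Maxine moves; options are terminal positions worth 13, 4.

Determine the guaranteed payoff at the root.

9

D (Maxine): max(14, 15) = 15
C (Minnie): min(15, 3) = 3
F (Maxine): max(7, 14) = 14
E (Minnie): min(14, 9) = 9
B (Maxine): max(3, 9) = 9
I (Maxine): max(1, 2) = 2
H (Minnie): min(2, 6) = 2
K (Maxine): max(13, 4) = 13
J (Minnie): min(13, 14) = 13
G (Maxine): max(2, 13) = 13
Root (Minnie): min(9, 13) = 9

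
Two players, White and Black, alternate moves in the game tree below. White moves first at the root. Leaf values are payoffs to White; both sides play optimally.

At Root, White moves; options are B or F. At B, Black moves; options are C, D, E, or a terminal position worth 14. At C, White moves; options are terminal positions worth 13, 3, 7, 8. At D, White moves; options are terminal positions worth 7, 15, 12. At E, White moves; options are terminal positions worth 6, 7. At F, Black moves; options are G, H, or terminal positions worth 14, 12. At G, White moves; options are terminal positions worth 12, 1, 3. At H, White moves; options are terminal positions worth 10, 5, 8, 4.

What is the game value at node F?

G: max(12, 1, 3) = 12
H: max(10, 5, 8, 4) = 10
F: min(12, 10, 14, 12) = 10

10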